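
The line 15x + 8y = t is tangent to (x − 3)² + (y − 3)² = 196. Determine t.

The line touches the circle iff its distance from (3, 3) is 14:
|15·3 + 8·3 − t| / √289 = 14
|t − (69)| = 14·17, so t = 307 or t = −169.

t = −169 or t = 307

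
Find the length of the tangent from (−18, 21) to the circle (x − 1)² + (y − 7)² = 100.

Centre (1, 7), r² = 100. |PO|² = (−19)² + (14)² = 557.
Power of the point: PT² = |PO|² − r² = 457, so PT = √457.

√457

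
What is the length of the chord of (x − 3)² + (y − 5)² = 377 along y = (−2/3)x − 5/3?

10√13

The distance from (3, 5) to the line is 26/√13, and r² = 377.
Chord = 2√(r² − d²) = 2·√(325) = 10√13.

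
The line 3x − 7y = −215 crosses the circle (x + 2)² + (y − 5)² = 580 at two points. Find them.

Substitute y = (215 + 3x)/7:
58x² + 1276x + 4176 = 0  ⟹  x² + 22x + 72 = 0
x = −4 or x = −18, giving (−4, 29) and (−18, 23).

(−18, 23) and (−4, 29)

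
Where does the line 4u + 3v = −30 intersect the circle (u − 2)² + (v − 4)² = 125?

Express v = (−30 − 4u)/3 and substitute into the circle:
25u² + 300u + 675 = 0  ⟹  u² + 12u + 27 = 0
u = −3 or u = −9, giving (−3, −6) and (−9, 2).

(−9, 2) and (−3, −6)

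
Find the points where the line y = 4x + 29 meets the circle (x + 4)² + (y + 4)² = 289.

(−12, −19) and (−4, 13)

Substitute y = 4x + 29:
17x² + 272x + 816 = 0  ⟹  x² + 16x + 48 = 0
x = −4 or x = −12, giving (−4, 13) and (−12, −19).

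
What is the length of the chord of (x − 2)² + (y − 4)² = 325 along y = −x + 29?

11√2

Express y = −x + 29 and substitute into the circle:
2x² − 54x + 304 = 0  ⟹  x² − 27x + 152 = 0
x = 19 or x = 8, giving (19, 10) and (8, 21).
|(19, 10) − (8, 21)| = √((11)² + (−11)²) = 11√2.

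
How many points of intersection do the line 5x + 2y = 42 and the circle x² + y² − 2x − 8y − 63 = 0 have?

2

Substituting the line into the circle gives 29x² − 348x + 840 = 0.
Δ = 121104 − 97440 = 23664.
Two real roots: the line is a secant.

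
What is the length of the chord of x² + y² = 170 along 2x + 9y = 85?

2√85

The distance from (0, 0) to the line is 85/√85, and r² = 170.
Chord = 2√(r² − d²) = 2·√(85) = 2√85.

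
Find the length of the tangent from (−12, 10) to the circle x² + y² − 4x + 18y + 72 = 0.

With centre O = (2, −9), |OP|² = 557 and r² = 13.
By the tangent–radius right angle, tangent length = √(|PO|² − r²) = √544 = 4√34.

4√34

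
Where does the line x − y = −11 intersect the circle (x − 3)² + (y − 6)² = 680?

From the line, y = x + 11. Substituting:
2x² + 4x − 646 = 0  ⟹  x² + 2x − 323 = 0
x = 17 or x = −19, giving (17, 28) and (−19, −8).

(−19, −8) and (17, 28)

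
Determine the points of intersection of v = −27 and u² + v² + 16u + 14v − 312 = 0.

(−13, −27) and (−3, −27)

Express v = −27 and substitute into the circle:
u² + 16u + 39 = 0
u = −3 or u = −13, giving (−3, −27) and (−13, −27).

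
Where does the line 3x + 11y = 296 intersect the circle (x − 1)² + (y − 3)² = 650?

From the line, y = (296 − 3x)/11. Substituting:
130x² − 1820x − 9360 = 0  ⟹  x² − 14x − 72 = 0
x = 18 or x = −4, giving (18, 22) and (−4, 28).

(−4, 28) and (18, 22)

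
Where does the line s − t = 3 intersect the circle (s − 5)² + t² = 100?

Express t = s − 3 and substitute into the circle:
2s² − 16s − 66 = 0  ⟹  s² − 8s − 33 = 0
s = 11 or s = −3, giving (11, 8) and (−3, −6).

(−3, −6) and (11, 8)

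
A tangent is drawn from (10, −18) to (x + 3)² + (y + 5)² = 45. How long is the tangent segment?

With centre O = (−3, −5), |OP|² = 338 and r² = 45.
Power of the point: PT² = |PO|² − r² = 293, so PT = √293.

√293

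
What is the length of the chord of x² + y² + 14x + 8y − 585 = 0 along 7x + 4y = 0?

6√65

Centre (−7, −4), r² = 650. Perpendicular distance d from centre to line = |−65| / √65 = 65/√65.
Half the chord is √(r² − d²) = √(585), so the full chord is 6√65.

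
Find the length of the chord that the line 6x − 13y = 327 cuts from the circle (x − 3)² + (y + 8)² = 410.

The distance from (3, −8) to the line is 205/√205, and r² = 410.
Chord = 2√(r² − d²) = 2·√(205) = 2√205.

2√205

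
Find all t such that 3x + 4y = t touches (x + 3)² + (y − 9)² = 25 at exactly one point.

t = 2 or t = 52

Tangency holds when the distance from the centre (−3, 9) to the line equals the radius 5:
|3·(−3) + 4·9 − t| / √25 = 5
|t − (27)| = 5·5, so t = 52 or t = 2.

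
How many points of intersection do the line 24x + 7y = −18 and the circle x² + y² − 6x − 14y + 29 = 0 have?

0

d² = (24·3 + 7·7 − (−18))²/625 = 19321/625; r² = 29.
Since d² > r², the line lies outside the circle.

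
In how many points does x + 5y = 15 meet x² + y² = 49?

Centre (0, 0), r² = 49. Distance² from centre to line = (−15)²/26 = 225/26.
Since d² < r², the line cuts the circle twice.

2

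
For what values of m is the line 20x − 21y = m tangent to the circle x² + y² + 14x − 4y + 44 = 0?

For a tangent, require d(centre, line) = r = 3.
|20·(−7) − 21·2 − m| / √841 = 3
|m − (−182)| = 3·29, so m = −95 or m = −269.

m = −269 or m = −95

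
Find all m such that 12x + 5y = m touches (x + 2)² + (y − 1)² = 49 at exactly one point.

m = −110 or m = 72

The line touches the circle iff its distance from (−2, 1) is 7:
|12·(−2) + 5·1 − m| / √169 = 7
|m − (−19)| = 7·13, so m = 72 or m = −110.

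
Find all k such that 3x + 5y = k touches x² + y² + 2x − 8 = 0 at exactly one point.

The line touches the circle iff its distance from (−1, 0) is 3:
|3·(−1) + 5·0 − k| / √34 = 3
|k − (−3)| = 3√34.

k = −3 ± 3√34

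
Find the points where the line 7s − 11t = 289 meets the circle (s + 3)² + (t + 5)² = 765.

(−9, −32) and (24, −11)

Substitute t = (−289 + 7s)/11:
170s² − 2550s − 36720 = 0  ⟹  s² − 15s − 216 = 0
s = 24 or s = −9, giving (24, −11) and (−9, −32).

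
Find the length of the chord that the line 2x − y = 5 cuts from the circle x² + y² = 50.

6√5

From the line, y = 2x − 5. Substituting:
5x² − 20x − 25 = 0  ⟹  x² − 4x − 5 = 0
x = 5 or x = −1, giving (5, 5) and (−1, −7).
|(5, 5) − (−1, −7)| = √((6)² + (12)²) = 6√5.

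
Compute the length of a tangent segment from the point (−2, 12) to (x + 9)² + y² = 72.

The centre is (−9, 0) and r = 6√2. The square of the distance from P to the centre is 49 + 144 = 193.
Power of the point: PT² = |PO|² − r² = 121, so PT = 11.

11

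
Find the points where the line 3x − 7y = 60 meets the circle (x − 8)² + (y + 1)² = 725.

(−15, −15) and (34, 6)

Substitute y = (−60 + 3x)/7:
58x² − 1102x − 29580 = 0  ⟹  x² − 19x − 510 = 0
x = 34 or x = −15, giving (34, 6) and (−15, −15).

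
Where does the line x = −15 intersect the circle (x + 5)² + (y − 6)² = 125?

(−15, 1) and (−15, 11)

The line gives x = −15. Substituting into the circle:
y² − 12y + 11 = 0
y = 11 or y = 1, giving (−15, 11) and (−15, 1).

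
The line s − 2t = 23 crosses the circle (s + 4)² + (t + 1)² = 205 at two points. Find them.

Express t = (−23 + s)/2 and substitute into the circle:
5s² − 10s − 315 = 0  ⟹  s² − 2s − 63 = 0
s = 9 or s = −7, giving (9, −7) and (−7, −15).

(−7, −15) and (9, −7)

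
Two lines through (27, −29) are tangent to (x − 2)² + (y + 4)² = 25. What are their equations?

A line y − (−29) = m(x − (27)) is tangent when its distance from (2, −4) is 5:
[m·(−25) − (25)]² = 25(m² + 1)
12m² + 25m + 12 = 0, so m = −4/3 or m = −3/4.
Through (27, −29) these give 4x + 3y = 21 and 3x + 4y = −35.

4x + 3y = 21 and 3x + 4y = −35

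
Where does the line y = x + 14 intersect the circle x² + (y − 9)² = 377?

Express y = x + 14 and substitute into the circle:
2x² + 10x − 352 = 0  ⟹  x² + 5x − 176 = 0
x = 11 or x = −16, giving (11, 25) and (−16, −2).

(−16, −2) and (11, 25)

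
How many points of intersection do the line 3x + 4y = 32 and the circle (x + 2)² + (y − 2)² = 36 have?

Substituting the line into the circle gives 25x² − 80x + 64 = 0.
Discriminant = (−80)² − 4·25·(64) = 0.
A repeated root: the line is tangent.

1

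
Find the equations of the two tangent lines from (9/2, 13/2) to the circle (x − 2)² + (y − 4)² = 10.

3x + y = 20 and x + 3y = 24

Let a tangent through (9/2, 13/2) have slope m. Its distance from (2, 4) must equal √10:
[m·(−5/2) − (−5/2)]² = 10(m² + 1)
3m² + 10m + 3 = 0, so m = −3 or m = −1/3.
Through (9/2, 13/2) these give 3x + y = 20 and x + 3y = 24.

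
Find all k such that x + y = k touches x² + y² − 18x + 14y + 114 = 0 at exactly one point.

For a tangent, require d(centre, line) = r = 4.
|1·9 + 1·(−7) − k| / √2 = 4
|k − (2)| = 4√2.

k = 2 ± 4√2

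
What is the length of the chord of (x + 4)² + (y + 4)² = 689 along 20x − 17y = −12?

Centre (−4, −4), r² = 689. Perpendicular distance d from centre to line = |0| / √689 = 0/√689.
Chord = 2√(r² − d²) = 2·√(689) = 2√689.

2√689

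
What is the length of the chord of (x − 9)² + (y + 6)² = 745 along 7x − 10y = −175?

Centre (9, −6), r² = 745. Perpendicular distance d from centre to line = |298| / √149 = 298/√149.
Half the chord is √(r² − d²) = √(149), so the full chord is 2√149.

2√149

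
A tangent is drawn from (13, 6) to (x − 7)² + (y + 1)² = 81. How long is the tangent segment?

With centre O = (7, −1), |OP|² = 85 and r² = 81.
By the tangent–radius right angle, tangent length = √(|PO|² − r²) = √4 = 2.

2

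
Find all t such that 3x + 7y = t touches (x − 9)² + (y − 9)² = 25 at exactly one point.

t = 90 ± 5√58

For a tangent, require d(centre, line) = r = 5.
|3·9 + 7·9 − t| / √58 = 5
|t − (90)| = 5√58.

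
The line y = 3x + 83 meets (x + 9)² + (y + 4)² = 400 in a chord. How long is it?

Substitute y = 3x + 83:
10x² + 540x + 7250 = 0  ⟹  x² + 54x + 725 = 0
x = −25 or x = −29, giving (−25, 8) and (−29, −4).
Chord length = distance between (−25, 8) and (−29, −4) = √160 = 4√10.

4√10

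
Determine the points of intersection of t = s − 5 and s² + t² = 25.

From the line, t = s − 5. Substituting:
2s² − 10s = 0  ⟹  s² − 5s = 0
s = 5 or s = 0, giving (5, 0) and (0, −5).

(0, −5) and (5, 0)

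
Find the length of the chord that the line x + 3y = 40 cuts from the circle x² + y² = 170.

2√10

From the line, y = (40 − x)/3. Substituting:
10x² − 80x + 70 = 0  ⟹  x² − 8x + 7 = 0
x = 7 or x = 1, giving (7, 11) and (1, 13).
Chord length = distance between (7, 11) and (1, 13) = √40 = 2√10.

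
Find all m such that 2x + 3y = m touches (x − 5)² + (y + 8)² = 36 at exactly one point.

m = −14 ± 6√13

The line touches the circle iff its distance from (5, −8) is 6:
|2·5 + 3·(−8) − m| / √13 = 6
|m − (−14)| = 6√13.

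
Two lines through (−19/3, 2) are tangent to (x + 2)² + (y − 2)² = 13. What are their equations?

3x − 2y = −23 and 3x + 2y = −15

Let a tangent through (−19/3, 2) have slope m. Its distance from (−2, 2) must equal √13:
(13/3m − (0))² = 13(m² + 1)
4m² − 9 = 0, so m = 3/2 or m = −3/2.
With m = 3/2: 3x − 2y = −23. With m = −3/2: 3x + 2y = −15.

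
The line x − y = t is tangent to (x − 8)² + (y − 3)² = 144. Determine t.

For a tangent, require d(centre, line) = r = 12.
|1·8 − 1·3 − t| / √2 = 12
|t − (5)| = 12√2.

t = 5 ± 12√2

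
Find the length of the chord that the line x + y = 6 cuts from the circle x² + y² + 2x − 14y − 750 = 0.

Substitute y = −x + 6:
2x² + 4x − 798 = 0  ⟹  x² + 2x − 399 = 0
x = 19 or x = −21, giving (19, −13) and (−21, 27).
Chord length = distance between (19, −13) and (−21, 27) = √3200 = 40√2.

40√2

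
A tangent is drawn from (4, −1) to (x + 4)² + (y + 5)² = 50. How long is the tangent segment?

√30

The centre is (−4, −5) and r = 5√2. The square of the distance from P to the centre is 64 + 16 = 80.
By the tangent–radius right angle, tangent length = √(|PO|² − r²) = √30.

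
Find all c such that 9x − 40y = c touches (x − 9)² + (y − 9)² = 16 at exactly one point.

c = −443 or c = −115

The line touches the circle iff its distance from (9, 9) is 4:
|9·9 − 40·9 − c| / √1681 = 4
|c − (−279)| = 4·41, so c = −115 or c = −443.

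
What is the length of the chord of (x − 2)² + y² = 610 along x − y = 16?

32√2

The distance from (2, 0) to the line is 14/√2, and r² = 610.
Chord = 2√(r² − d²) = 2·√(512) = 32√2.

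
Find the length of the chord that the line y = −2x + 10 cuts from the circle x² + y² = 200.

12√5

Substitute y = −2x + 10:
5x² − 40x − 100 = 0  ⟹  x² − 8x − 20 = 0
x = 10 or x = −2, giving (10, −10) and (−2, 14).
|(10, −10) − (−2, 14)| = √((12)² + (−24)²) = 12√5.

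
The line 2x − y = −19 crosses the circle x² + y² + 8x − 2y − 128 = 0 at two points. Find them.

From the line, y = 2x + 19. Substituting:
5x² + 80x + 195 = 0  ⟹  x² + 16x + 39 = 0
x = −3 or x = −13, giving (−3, 13) and (−13, −7).

(−13, −7) and (−3, 13)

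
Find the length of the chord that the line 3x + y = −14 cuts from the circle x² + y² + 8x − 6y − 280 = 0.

From the line, y = −3x − 14. Substituting:
10x² + 110x = 0  ⟹  x² + 11x = 0
x = 0 or x = −11, giving (0, −14) and (−11, 19).
|(0, −14) − (−11, 19)| = √((11)² + (−33)²) = 11√10.

11√10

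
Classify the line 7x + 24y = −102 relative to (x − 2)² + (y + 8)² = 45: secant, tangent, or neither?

Substituting the line into the circle gives 625x² − 3564x − 15516 = 0.
Discriminant = (−3564)² − 4·625·(−15516) = 51492096 > 0.
Two real roots: the line is a secant.

secant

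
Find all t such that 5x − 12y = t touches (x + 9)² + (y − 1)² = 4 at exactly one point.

t = −83 or t = −31

The line touches the circle iff its distance from (−9, 1) is 2:
|5·(−9) − 12·1 − t| / √169 = 2
|t − (−57)| = 2·13, so t = −31 or t = −83.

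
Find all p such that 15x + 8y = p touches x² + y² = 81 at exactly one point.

p = −153 or p = 153

Tangency holds when the distance from the centre (0, 0) to the line equals the radius 9:
|15·0 + 8·0 − p| / √289 = 9
|p| = 9·17, so p = 153 or p = −153.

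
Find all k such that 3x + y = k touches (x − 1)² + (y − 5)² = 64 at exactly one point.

The line touches the circle iff its distance from (1, 5) is 8:
|3·1 + 1·5 − k| / √10 = 8
|k − (8)| = 8√10.

k = 8 ± 8√10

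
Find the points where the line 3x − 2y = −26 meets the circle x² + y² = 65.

Substitute y = (26 + 3x)/2:
13x² + 156x + 416 = 0  ⟹  x² + 12x + 32 = 0
x = −4 or x = −8, giving (−4, 7) and (−8, 1).

(−8, 1) and (−4, 7)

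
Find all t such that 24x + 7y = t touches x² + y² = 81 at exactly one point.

t = −225 or t = 225

Tangency holds when the distance from the centre (0, 0) to the line equals the radius 9:
|24·0 + 7·0 − t| / √625 = 9
|t| = 9·25, so t = 225 or t = −225.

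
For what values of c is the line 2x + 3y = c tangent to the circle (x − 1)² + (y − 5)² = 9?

Tangency holds when the distance from the centre (1, 5) to the line equals the radius 3:
|2·1 + 3·5 − c| / √13 = 3
|c − (17)| = 3√13.

c = 17 ± 3√13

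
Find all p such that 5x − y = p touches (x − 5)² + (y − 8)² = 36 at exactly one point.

p = 17 ± 6√26

The line touches the circle iff its distance from (5, 8) is 6:
|5·5 − 1·8 − p| / √26 = 6
|p − (17)| = 6√26.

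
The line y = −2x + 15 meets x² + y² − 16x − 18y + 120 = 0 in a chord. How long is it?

2√5

From the line, y = −2x + 15. Substituting:
5x² − 40x + 75 = 0  ⟹  x² − 8x + 15 = 0
x = 5 or x = 3, giving (5, 5) and (3, 9).
Chord length = distance between (5, 5) and (3, 9) = √20 = 2√5.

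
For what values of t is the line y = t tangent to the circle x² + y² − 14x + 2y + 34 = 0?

The line touches the circle iff its distance from (7, −1) is 4:
|0·7 + 1·(−1) − t| / √1 = 4
|t − (−1)| = 4, so t = 3 or t = −5.

t = −5 or t = 3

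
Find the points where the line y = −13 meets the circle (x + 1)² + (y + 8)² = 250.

From the line, y = −13. Substituting:
x² + 2x − 224 = 0
x = 14 or x = −16, giving (14, −13) and (−16, −13).

(−16, −13) and (14, −13)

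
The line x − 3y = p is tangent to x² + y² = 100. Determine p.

For a tangent, require d(centre, line) = r = 10.
|1·0 − 3·0 − p| / √10 = 10
|p| = 10√10.

p = ±10√10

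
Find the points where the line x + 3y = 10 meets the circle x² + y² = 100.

(−8, 6) and (10, 0)

Express y = (10 − x)/3 and substitute into the circle:
10x² − 20x − 800 = 0  ⟹  x² − 2x − 80 = 0
x = 10 or x = −8, giving (10, 0) and (−8, 6).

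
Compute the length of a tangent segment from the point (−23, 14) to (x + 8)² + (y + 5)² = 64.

Centre (−8, −5), r² = 64. |PO|² = (−15)² + (19)² = 586.
Power of the point: PT² = |PO|² − r² = 522, so PT = 3√58.

3√58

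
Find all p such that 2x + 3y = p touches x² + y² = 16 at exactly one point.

p = ±4√13

Tangency holds when the distance from the centre (0, 0) to the line equals the radius 4:
|2·0 + 3·0 − p| / √13 = 4
|p| = 4√13.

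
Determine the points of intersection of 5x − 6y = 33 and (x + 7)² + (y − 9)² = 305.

(−3, −8) and (9, 2)

Substitute y = (−33 + 5x)/6:
61x² − 366x − 1647 = 0  ⟹  x² − 6x − 27 = 0
x = 9 or x = −3, giving (9, 2) and (−3, −8).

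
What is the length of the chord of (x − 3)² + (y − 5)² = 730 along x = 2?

54

The line gives x = 2. Substituting into the circle:
y² − 10y − 704 = 0
y = 32 or y = −22, giving (2, 32) and (2, −22).
|(2, 32) − (2, −22)| = √((0)² + (54)²) = 54.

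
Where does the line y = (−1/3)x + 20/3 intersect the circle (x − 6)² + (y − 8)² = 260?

From the line, y = (20 − x)/3. Substituting:
10x² − 100x − 2000 = 0  ⟹  x² − 10x − 200 = 0
x = 20 or x = −10, giving (20, 0) and (−10, 10).

(−10, 10) and (20, 0)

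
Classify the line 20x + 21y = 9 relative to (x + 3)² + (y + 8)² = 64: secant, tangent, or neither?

neither

Substituting the line into the circle gives 841x² − 4434x + 7074 = 0.
Δ = 19660356 − 23796936 = −4136580.
No real roots: the line does not meet the circle.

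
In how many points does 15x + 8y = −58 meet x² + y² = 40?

2

Substituting the line into the circle gives 289x² + 1740x + 804 = 0.
Discriminant = (1740)² − 4·289·(804) = 2098176 > 0.
Two real roots: the line is a secant.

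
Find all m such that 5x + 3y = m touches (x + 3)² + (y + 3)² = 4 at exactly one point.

Tangency holds when the distance from the centre (−3, −3) to the line equals the radius 2:
|5·(−3) + 3·(−3) − m| / √34 = 2
|m − (−24)| = 2√34.

m = −24 ± 2√34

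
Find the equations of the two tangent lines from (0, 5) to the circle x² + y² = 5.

2x + y = 5 and 2x − y = −5

Let a tangent through (0, 5) have slope m. Its distance from (0, 0) must equal √5:
(0m − (−5))² = 5(m² + 1)
m² − 4 = 0, so m = −2 or m = 2.
Through (0, 5) these give 2x + y = 5 and 2x − y = −5.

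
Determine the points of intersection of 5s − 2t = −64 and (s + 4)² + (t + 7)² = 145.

(−16, −8) and (−12, 2)

Substitute t = (64 + 5s)/2:
29s² + 812s + 5568 = 0  ⟹  s² + 28s + 192 = 0
s = −12 or s = −16, giving (−12, 2) and (−16, −8).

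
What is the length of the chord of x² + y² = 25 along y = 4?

The distance from (0, 0) to the line is 4, and r² = 25.
Chord = 2√(r² − d²) = 2·√(9) = 6.

6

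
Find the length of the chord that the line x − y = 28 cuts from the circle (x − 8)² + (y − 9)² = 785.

From the line, y = x − 28. Substituting:
2x² − 90x + 648 = 0  ⟹  x² − 45x + 324 = 0
x = 36 or x = 9, giving (36, 8) and (9, −19).
Chord length = distance between (36, 8) and (9, −19) = √1458 = 27√2.

27√2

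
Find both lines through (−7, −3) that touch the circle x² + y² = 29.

Write the tangent as mx − y + (−3 − m·(−7)) = 0 and set its distance from the centre to √29:
[m·(7) − (3)]² = 29(m² + 1)
10m² − 21m − 10 = 0, so m = −2/5 or m = 5/2.
With m = −2/5: 2x + 5y = −29. With m = 5/2: 5x − 2y = −29.

2x + 5y = −29 and 5x − 2y = −29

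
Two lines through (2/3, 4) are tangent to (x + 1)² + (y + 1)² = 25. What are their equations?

Write the tangent as mx − y + (4 − m·(2/3)) = 0 and set its distance from the centre to 5:
[m·(−5/3) − (−5)]² = 25(m² + 1)
4m² + 3m = 0, so m = −3/4 or m = 0.
With m = −3/4: 3x + 4y = 18. With m = 0: y = 4.

3x + 4y = 18 and y = 4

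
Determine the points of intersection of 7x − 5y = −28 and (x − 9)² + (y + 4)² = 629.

From the line, y = (28 + 7x)/5. Substituting:
74x² + 222x − 11396 = 0  ⟹  x² + 3x − 154 = 0
x = 11 or x = −14, giving (11, 21) and (−14, −14).

(−14, −14) and (11, 21)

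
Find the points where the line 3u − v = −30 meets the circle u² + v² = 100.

(−10, 0) and (−8, 6)

From the line, v = 3u + 30. Substituting:
10u² + 180u + 800 = 0  ⟹  u² + 18u + 80 = 0
u = −8 or u = −10, giving (−8, 6) and (−10, 0).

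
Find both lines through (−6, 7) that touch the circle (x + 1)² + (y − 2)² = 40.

3x − y = −25 and x − 3y = −27

Write the tangent as mx − y + (7 − m·(−6)) = 0 and set its distance from the centre to 2√10:
(5m − (−5))² = 40(m² + 1)
3m² − 10m + 3 = 0, so m = 3 or m = 1/3.
Through (−6, 7) these give 3x − y = −25 and x − 3y = −27.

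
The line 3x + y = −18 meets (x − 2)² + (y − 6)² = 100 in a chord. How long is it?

2√10

From the line, y = −3x − 18. Substituting:
10x² + 140x + 480 = 0  ⟹  x² + 14x + 48 = 0
x = −6 or x = −8, giving (−6, 0) and (−8, 6).
|(−6, 0) − (−8, 6)| = √((2)² + (−6)²) = 2√10.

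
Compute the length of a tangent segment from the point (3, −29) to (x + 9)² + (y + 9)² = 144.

20

The centre is (−9, −9) and r = 12. The square of the distance from P to the centre is 144 + 400 = 544.
The tangent meets the radius at right angles, so tangent² = |PO|² − r² = 544 − 144 = 400.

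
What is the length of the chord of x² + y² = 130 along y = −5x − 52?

2√26

Centre (0, 0), r² = 130. Perpendicular distance d from centre to line = |52| / √26 = 52/√26.
Chord = 2√(r² − d²) = 2·√(26) = 2√26.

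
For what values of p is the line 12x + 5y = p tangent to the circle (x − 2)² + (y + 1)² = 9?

p = −20 or p = 58

For a tangent, require d(centre, line) = r = 3.
|12·2 + 5·(−1) − p| / √169 = 3
|p − (19)| = 3·13, so p = 58 or p = −20.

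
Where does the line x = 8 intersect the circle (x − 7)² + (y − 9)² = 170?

(8, −4) and (8, 22)

The line gives x = 8. Substituting into the circle:
y² − 18y − 88 = 0
y = 22 or y = −4, giving (8, 22) and (8, −4).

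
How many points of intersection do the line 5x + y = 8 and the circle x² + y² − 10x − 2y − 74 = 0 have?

d² = (5·5 + 1·1 − (8))²/26 = 162/13; r² = 100.
Since d² < r², the line cuts the circle twice.

2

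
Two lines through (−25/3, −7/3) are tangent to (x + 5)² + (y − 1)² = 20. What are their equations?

Write the tangent as mx − y + (−7/3 − m·(−25/3)) = 0 and set its distance from the centre to 2√5:
(10/3m − (10/3))² = 20(m² + 1)
2m² + 5m + 2 = 0, so m = −2 or m = −1/2.
Through (−25/3, −7/3) these give 2x + y = −19 and x + 2y = −13.

2x + y = −19 and x + 2y = −13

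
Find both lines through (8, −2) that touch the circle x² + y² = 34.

5x + 3y = 34 and 3x − 5y = 34

Write the tangent as mx − y + (−2 − m·(8)) = 0 and set its distance from the centre to √34:
(−8m − (2))² = 34(m² + 1)
15m² + 16m − 15 = 0, so m = −5/3 or m = 3/5.
With m = −5/3: 5x + 3y = 34. With m = 3/5: 3x − 5y = 34.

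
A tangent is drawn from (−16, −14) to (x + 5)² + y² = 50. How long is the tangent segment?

√267

With centre O = (−5, 0), |OP|² = 317 and r² = 50.
Power of the point: PT² = |PO|² − r² = 267, so PT = √267.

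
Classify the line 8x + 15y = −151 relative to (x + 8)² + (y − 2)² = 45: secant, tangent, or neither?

neither

d² = (8·(−8) + 15·2 − (−151))²/289 = 13689/289; r² = 45.
Since d² > r², the line lies outside the circle.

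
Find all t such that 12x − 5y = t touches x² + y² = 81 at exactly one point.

Tangency holds when the distance from the centre (0, 0) to the line equals the radius 9:
|12·0 − 5·0 − t| / √169 = 9
|t| = 9·13, so t = 117 or t = −117.

t = −117 or t = 117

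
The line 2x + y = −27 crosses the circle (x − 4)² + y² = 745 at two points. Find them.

From the line, y = −2x − 27. Substituting:
5x² + 100x = 0  ⟹  x² + 20x = 0
x = 0 or x = −20, giving (0, −27) and (−20, 13).

(−20, 13) and (0, −27)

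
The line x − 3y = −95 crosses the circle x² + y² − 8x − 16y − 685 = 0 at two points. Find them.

From the line, y = (95 + x)/3. Substituting:
10x² + 70x − 1700 = 0  ⟹  x² + 7x − 170 = 0
x = 10 or x = −17, giving (10, 35) and (−17, 26).

(−17, 26) and (10, 35)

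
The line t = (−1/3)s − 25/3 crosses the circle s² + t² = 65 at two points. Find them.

Express t = (−25 − s)/3 and substitute into the circle:
10s² + 50s + 40 = 0  ⟹  s² + 5s + 4 = 0
s = −1 or s = −4, giving (−1, −8) and (−4, −7).

(−4, −7) and (−1, −8)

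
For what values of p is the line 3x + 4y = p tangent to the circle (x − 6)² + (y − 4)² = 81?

Tangency holds when the distance from the centre (6, 4) to the line equals the radius 9:
|3·6 + 4·4 − p| / √25 = 9
|p − (34)| = 9·5, so p = 79 or p = −11.

p = −11 or p = 79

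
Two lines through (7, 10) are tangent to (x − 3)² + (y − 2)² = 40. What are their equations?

3x + y = 31 and x − 3y = −23

Write the tangent as mx − y + (10 − m·(7)) = 0 and set its distance from the centre to 2√10:
[m·(−4) − (−8)]² = 40(m² + 1)
3m² + 8m − 3 = 0, so m = −3 or m = 1/3.
With m = −3: 3x + y = 31. With m = 1/3: x − 3y = −23.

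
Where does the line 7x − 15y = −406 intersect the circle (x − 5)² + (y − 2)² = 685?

(−13, 21) and (2, 28)

Express y = (406 + 7x)/15 and substitute into the circle:
274x² + 3014x − 7124 = 0  ⟹  x² + 11x − 26 = 0
x = 2 or x = −13, giving (2, 28) and (−13, 21).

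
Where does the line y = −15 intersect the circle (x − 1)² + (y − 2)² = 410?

(−10, −15) and (12, −15)

From the line, y = −15. Substituting:
x² − 2x − 120 = 0
x = 12 or x = −10, giving (12, −15) and (−10, −15).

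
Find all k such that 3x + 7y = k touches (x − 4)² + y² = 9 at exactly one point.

k = 12 ± 3√58

For a tangent, require d(centre, line) = r = 3.
|3·4 + 7·0 − k| / √58 = 3
|k − (12)| = 3√58.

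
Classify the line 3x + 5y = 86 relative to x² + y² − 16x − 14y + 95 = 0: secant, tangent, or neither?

Substituting the line into the circle gives 34x² − 706x + 3751 = 0.
Discriminant = (−706)² − 4·34·(3751) = −11700 < 0.
No real roots: the line does not meet the circle.

neither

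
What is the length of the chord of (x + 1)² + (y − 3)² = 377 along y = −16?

From the line, y = −16. Substituting:
x² + 2x − 15 = 0
x = 3 or x = −5, giving (3, −16) and (−5, −16).
|(3, −16) − (−5, −16)| = √((8)² + (0)²) = 8.

8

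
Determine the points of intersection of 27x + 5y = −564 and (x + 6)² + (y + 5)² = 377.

(−22, 6) and (−17, −21)

From the line, y = (−564 − 27x)/5. Substituting:
754x² + 29406x + 281996 = 0  ⟹  x² + 39x + 374 = 0
x = −17 or x = −22, giving (−17, −21) and (−22, 6).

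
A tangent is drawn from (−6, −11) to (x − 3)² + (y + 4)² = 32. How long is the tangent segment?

Centre (3, −4), r² = 32. |PO|² = (−9)² + (−7)² = 130.
The tangent meets the radius at right angles, so tangent² = |PO|² − r² = 130 − 32 = 98.

7√2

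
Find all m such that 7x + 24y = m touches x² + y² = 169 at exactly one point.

Tangency holds when the distance from the centre (0, 0) to the line equals the radius 13:
|7·0 + 24·0 − m| / √625 = 13
|m| = 13·25, so m = 325 or m = −325.

m = −325 or m = 325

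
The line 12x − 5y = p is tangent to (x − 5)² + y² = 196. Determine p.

The line touches the circle iff its distance from (5, 0) is 14:
|12·5 − 5·0 − p| / √169 = 14
|p − (60)| = 14·13, so p = 242 or p = −122.

p = −122 or p = 242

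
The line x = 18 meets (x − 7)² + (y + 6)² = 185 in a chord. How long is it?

The distance from (7, −6) to the line is 11, and r² = 185.
Half the chord is √(r² − d²) = √(64), so the full chord is 16.

16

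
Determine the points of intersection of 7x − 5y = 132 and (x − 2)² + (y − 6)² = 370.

(11, −11) and (21, 3)

Express y = (−132 + 7x)/5 and substitute into the circle:
74x² − 2368x + 17094 = 0  ⟹  x² − 32x + 231 = 0
x = 21 or x = 11, giving (21, 3) and (11, −11).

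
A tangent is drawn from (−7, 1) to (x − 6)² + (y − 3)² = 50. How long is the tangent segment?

Centre (6, 3), r² = 50. |PO|² = (−13)² + (−2)² = 173.
Power of the point: PT² = |PO|² − r² = 123, so PT = √123.

√123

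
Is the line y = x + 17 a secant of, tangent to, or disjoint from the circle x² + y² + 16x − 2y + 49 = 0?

Centre (−8, 1), r² = 16. Distance² from centre to line = (8)²/2 = 32.
Since d² > r², the line lies outside the circle.

disjoint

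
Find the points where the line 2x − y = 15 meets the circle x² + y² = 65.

(4, −7) and (8, 1)

Substitute y = 2x − 15:
5x² − 60x + 160 = 0  ⟹  x² − 12x + 32 = 0
x = 8 or x = 4, giving (8, 1) and (4, −7).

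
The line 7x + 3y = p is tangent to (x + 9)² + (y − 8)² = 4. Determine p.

Tangency holds when the distance from the centre (−9, 8) to the line equals the radius 2:
|7·(−9) + 3·8 − p| / √58 = 2
|p − (−39)| = 2√58.

p = −39 ± 2√58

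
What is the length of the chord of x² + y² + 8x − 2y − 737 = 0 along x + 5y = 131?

4√26

Centre (−4, 1), r² = 754. Perpendicular distance d from centre to line = |−130| / √26 = 130/√26.
Chord = 2√(r² − d²) = 2·√(104) = 4√26.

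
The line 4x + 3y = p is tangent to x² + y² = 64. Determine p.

p = −40 or p = 40

The line touches the circle iff its distance from (0, 0) is 8:
|4·0 + 3·0 − p| / √25 = 8
|p| = 8·5, so p = 40 or p = −40.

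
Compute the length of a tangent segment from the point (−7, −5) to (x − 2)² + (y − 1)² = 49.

Centre (2, 1), r² = 49. |PO|² = (−9)² + (−6)² = 117.
The tangent meets the radius at right angles, so tangent² = |PO|² − r² = 117 − 49 = 68.

2√17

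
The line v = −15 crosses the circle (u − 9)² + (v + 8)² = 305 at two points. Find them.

(−7, −15) and (25, −15)

Express v = −15 and substitute into the circle:
u² − 18u − 175 = 0
u = 25 or u = −7, giving (25, −15) and (−7, −15).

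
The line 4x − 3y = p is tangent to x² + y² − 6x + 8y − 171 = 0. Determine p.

The line touches the circle iff its distance from (3, −4) is 14:
|4·3 − 3·(−4) − p| / √25 = 14
|p − (24)| = 14·5, so p = 94 or p = −46.

p = −46 or p = 94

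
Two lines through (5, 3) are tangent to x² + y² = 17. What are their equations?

x + 4y = 17 and 4x − y = 17

A line y − (3) = m(x − (5)) is tangent when its distance from (0, 0) is √17:
(−5m − (−3))² = 17(m² + 1)
4m² − 15m − 4 = 0, so m = −1/4 or m = 4.
With m = −1/4: x + 4y = 17. With m = 4: 4x − y = 17.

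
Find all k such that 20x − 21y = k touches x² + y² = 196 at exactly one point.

Tangency holds when the distance from the centre (0, 0) to the line equals the radius 14:
|20·0 − 21·0 − k| / √841 = 14
|k| = 14·29, so k = 406 or k = −406.

k = −406 or k = 406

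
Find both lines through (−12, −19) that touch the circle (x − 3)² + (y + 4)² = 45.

A line y − (−19) = m(x − (−12)) is tangent when its distance from (3, −4) is 3√5:
(15m − (15))² = 45(m² + 1)
2m² − 5m + 2 = 0, so m = 1/2 or m = 2.
With m = 1/2: x − 2y = 26. With m = 2: 2x − y = −5.

x − 2y = 26 and 2x − y = −5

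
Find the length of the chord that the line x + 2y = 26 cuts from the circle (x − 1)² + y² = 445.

From the line, y = (26 − x)/2. Substituting:
5x² − 60x − 1100 = 0  ⟹  x² − 12x − 220 = 0
x = 22 or x = −10, giving (22, 2) and (−10, 18).
Chord length = distance between (22, 2) and (−10, 18) = √1280 = 16√5.

16√5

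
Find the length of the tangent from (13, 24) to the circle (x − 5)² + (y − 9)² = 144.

√145

The centre is (5, 9) and r = 12. The square of the distance from P to the centre is 64 + 225 = 289.
The tangent meets the radius at right angles, so tangent² = |PO|² − r² = 289 − 144 = 145.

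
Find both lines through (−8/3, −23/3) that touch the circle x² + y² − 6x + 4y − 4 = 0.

x − 4y = 28 and 4x − y = −3

Write the tangent as mx − y + (−23/3 − m·(−8/3)) = 0 and set its distance from the centre to √17:
[m·(17/3) − (17/3)]² = 17(m² + 1)
4m² − 17m + 4 = 0, so m = 1/4 or m = 4.
With m = 1/4: x − 4y = 28. With m = 4: 4x − y = −3.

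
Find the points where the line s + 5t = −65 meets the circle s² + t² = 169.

Express t = (−65 − s)/5 and substitute into the circle:
26s² + 130s = 0  ⟹  s² + 5s = 0
s = 0 or s = −5, giving (0, −13) and (−5, −12).

(−5, −12) and (0, −13)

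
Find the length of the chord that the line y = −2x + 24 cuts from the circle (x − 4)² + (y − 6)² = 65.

6√5

From the line, y = −2x + 24. Substituting:
5x² − 80x + 275 = 0  ⟹  x² − 16x + 55 = 0
x = 11 or x = 5, giving (11, 2) and (5, 14).
Chord length = distance between (11, 2) and (5, 14) = √180 = 6√5.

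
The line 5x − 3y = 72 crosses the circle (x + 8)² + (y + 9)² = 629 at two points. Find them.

(−6, −34) and (15, 1)

Express y = (−72 + 5x)/3 and substitute into the circle:
34x² − 306x − 3060 = 0  ⟹  x² − 9x − 90 = 0
x = 15 or x = −6, giving (15, 1) and (−6, −34).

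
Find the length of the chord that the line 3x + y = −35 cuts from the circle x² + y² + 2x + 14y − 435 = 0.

13√10

Centre (−1, −7), r² = 485. Perpendicular distance d from centre to line = |25| / √10 = 25/√10.
Half the chord is √(r² − d²) = √(845/2), so the full chord is 13√10.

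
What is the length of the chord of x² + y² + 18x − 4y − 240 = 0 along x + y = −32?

5√2

The distance from (−9, 2) to the line is 25/√2, and r² = 325.
Chord = 2√(r² − d²) = 2·√(25/2) = 5√2.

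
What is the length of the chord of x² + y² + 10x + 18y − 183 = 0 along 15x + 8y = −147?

34

Centre (−5, −9), r² = 289. Perpendicular distance d from centre to line = |0| / √289 = 0/√289.
Half the chord is √(r² − d²) = √(289), so the full chord is 34.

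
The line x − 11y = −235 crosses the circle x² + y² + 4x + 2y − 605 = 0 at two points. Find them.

From the line, y = (235 + x)/11. Substituting:
122x² + 976x − 12810 = 0  ⟹  x² + 8x − 105 = 0
x = 7 or x = −15, giving (7, 22) and (−15, 20).

(−15, 20) and (7, 22)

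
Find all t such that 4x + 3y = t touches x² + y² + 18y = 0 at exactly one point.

t = −72 or t = 18

For a tangent, require d(centre, line) = r = 9.
|4·0 + 3·(−9) − t| / √25 = 9
|t − (−27)| = 9·5, so t = 18 or t = −72.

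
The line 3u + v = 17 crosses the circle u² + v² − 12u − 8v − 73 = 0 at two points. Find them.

From the line, v = −3u + 17. Substituting:
10u² − 90u + 80 = 0  ⟹  u² − 9u + 8 = 0
u = 8 or u = 1, giving (8, −7) and (1, 14).

(1, 14) and (8, −7)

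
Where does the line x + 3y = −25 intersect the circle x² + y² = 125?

(−10, −5) and (5, −10)

Express y = (−25 − x)/3 and substitute into the circle:
10x² + 50x − 500 = 0  ⟹  x² + 5x − 50 = 0
x = 5 or x = −10, giving (5, −10) and (−10, −5).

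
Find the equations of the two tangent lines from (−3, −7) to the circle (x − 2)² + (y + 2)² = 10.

A line y − (−7) = m(x − (−3)) is tangent when its distance from (2, −2) is √10:
[m·(5) − (5)]² = 10(m² + 1)
3m² − 10m + 3 = 0, so m = 3 or m = 1/3.
With m = 3: 3x − y = −2. With m = 1/3: x − 3y = 18.

3x − y = −2 and x − 3y = 18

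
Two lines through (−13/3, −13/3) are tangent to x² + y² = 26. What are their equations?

Let a tangent through (−13/3, −13/3) have slope m. Its distance from (0, 0) must equal √26:
[m·(13/3) − (13/3)]² = 26(m² + 1)
5m² + 26m + 5 = 0, so m = −1/5 or m = −5.
Through (−13/3, −13/3) these give x + 5y = −26 and 5x + y = −26.

x + 5y = −26 and 5x + y = −26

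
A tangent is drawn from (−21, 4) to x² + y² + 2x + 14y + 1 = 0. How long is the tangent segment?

Centre (−1, −7), r² = 49. |PO|² = (−20)² + (11)² = 521.
By the tangent–radius right angle, tangent length = √(|PO|² − r²) = √472 = 2√118.

2√118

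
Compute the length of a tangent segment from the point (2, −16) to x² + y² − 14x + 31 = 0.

With centre O = (7, 0), |OP|² = 281 and r² = 18.
By the tangent–radius right angle, tangent length = √(|PO|² − r²) = √263.

√263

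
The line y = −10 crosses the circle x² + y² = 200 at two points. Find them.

(−10, −10) and (10, −10)

Express y = −10 and substitute into the circle:
x² − 100 = 0
x = 10 or x = −10, giving (10, −10) and (−10, −10).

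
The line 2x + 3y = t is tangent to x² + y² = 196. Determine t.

The line touches the circle iff its distance from (0, 0) is 14:
|2·0 + 3·0 − t| / √13 = 14
|t| = 14√13.

t = ±14√13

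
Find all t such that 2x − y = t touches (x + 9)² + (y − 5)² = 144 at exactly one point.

t = −23 ± 12√5

The line touches the circle iff its distance from (−9, 5) is 12:
|2·(−9) − 1·5 − t| / √5 = 12
|t − (−23)| = 12√5.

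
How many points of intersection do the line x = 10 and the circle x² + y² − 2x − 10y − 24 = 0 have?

Substituting the line into the circle gives y² − 10y + 56 = 0.
Δ = 100 − 224 = −124.
No real roots: the line does not meet the circle.

0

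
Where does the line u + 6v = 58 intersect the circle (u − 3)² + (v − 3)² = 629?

(−20, 13) and (28, 5)

From the line, v = (58 − u)/6. Substituting:
37u² − 296u − 20720 = 0  ⟹  u² − 8u − 560 = 0
u = 28 or u = −20, giving (28, 5) and (−20, 13).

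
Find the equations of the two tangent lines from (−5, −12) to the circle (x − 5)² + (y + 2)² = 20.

Let a tangent through (−5, −12) have slope m. Its distance from (5, −2) must equal 2√5:
(10m − (10))² = 20(m² + 1)
2m² − 5m + 2 = 0, so m = 2 or m = 1/2.
Through (−5, −12) these give 2x − y = 2 and x − 2y = 19.

2x − y = 2 and x − 2y = 19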